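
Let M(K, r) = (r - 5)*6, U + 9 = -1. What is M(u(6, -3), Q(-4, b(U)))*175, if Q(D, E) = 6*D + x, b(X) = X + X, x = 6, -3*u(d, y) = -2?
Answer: -24150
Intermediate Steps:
U = -10 (U = -9 - 1 = -10)
u(d, y) = ⅔ (u(d, y) = -⅓*(-2) = ⅔)
b(X) = 2*X
Q(D, E) = 6 + 6*D (Q(D, E) = 6*D + 6 = 6 + 6*D)
M(K, r) = -30 + 6*r (M(K, r) = (-5 + r)*6 = -30 + 6*r)
M(u(6, -3), Q(-4, b(U)))*175 = (-30 + 6*(6 + 6*(-4)))*175 = (-30 + 6*(6 - 24))*175 = (-30 + 6*(-18))*175 = (-30 - 108)*175 = -138*175 = -24150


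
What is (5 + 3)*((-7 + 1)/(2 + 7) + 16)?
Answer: 368/3 ≈ 122.67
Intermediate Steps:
(5 + 3)*((-7 + 1)/(2 + 7) + 16) = 8*(-6/9 + 16) = 8*(-6*1/9 + 16) = 8*(-2/3 + 16) = 8*(46/3) = 368/3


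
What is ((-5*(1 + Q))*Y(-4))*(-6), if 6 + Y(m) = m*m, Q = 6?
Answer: 2100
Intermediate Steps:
Y(m) = -6 + m**2 (Y(m) = -6 + m*m = -6 + m**2)
((-5*(1 + Q))*Y(-4))*(-6) = ((-5*(1 + 6))*(-6 + (-4)**2))*(-6) = ((-5*7)*(-6 + 16))*(-6) = -35*10*(-6) = -350*(-6) = 2100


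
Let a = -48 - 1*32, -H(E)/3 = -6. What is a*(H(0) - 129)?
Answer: 8880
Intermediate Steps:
H(E) = 18 (H(E) = -3*(-6) = 18)
a = -80 (a = -48 - 32 = -80)
a*(H(0) - 129) = -80*(18 - 129) = -80*(-111) = 8880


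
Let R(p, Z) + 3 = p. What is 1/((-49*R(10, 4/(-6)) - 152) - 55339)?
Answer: -1/55834 ≈ -1.7910e-5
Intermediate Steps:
R(p, Z) = -3 + p
1/((-49*R(10, 4/(-6)) - 152) - 55339) = 1/((-49*(-3 + 10) - 152) - 55339) = 1/((-49*7 - 152) - 55339) = 1/((-343 - 152) - 55339) = 1/(-495 - 55339) = 1/(-55834) = -1/55834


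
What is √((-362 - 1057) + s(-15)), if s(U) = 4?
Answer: I*√1415 ≈ 37.616*I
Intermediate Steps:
√((-362 - 1057) + s(-15)) = √((-362 - 1057) + 4) = √(-1419 + 4) = √(-1415) = I*√1415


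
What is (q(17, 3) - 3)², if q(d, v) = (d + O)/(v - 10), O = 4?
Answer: 36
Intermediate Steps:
q(d, v) = (4 + d)/(-10 + v) (q(d, v) = (d + 4)/(v - 10) = (4 + d)/(-10 + v))
(q(17, 3) - 3)² = ((4 + 17)/(-10 + 3) - 3)² = (21/(-7) - 3)² = (-⅐*21 - 3)² = (-3 - 3)² = (-6)² = 36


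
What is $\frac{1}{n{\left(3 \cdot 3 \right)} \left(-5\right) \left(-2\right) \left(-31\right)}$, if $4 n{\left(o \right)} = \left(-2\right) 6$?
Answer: $\frac{1}{930} \approx 0.0010753$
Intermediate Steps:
$n{\left(o \right)} = -3$ ($n{\left(o \right)} = \frac{\left(-2\right) 6}{4} = \frac{1}{4} \left(-12\right) = -3$)
$\frac{1}{n{\left(3 \cdot 3 \right)} \left(-5\right) \left(-2\right) \left(-31\right)} = \frac{1}{\left(-3\right) \left(-5\right) \left(-2\right) \left(-31\right)} = \frac{1}{15 \left(-2\right) \left(-31\right)} = \frac{1}{\left(-30\right) \left(-31\right)} = \frac{1}{930}$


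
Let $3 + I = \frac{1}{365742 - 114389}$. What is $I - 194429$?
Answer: $- \frac{48871066495}{251353} \approx -1.9443 \cdot 10^{5}$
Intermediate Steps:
$I = - \frac{754058}{251353}$ ($I = -3 + \frac{1}{365742 - 114389} = -3 + \frac{1}{251353} = - \frac{754058}{251353} \approx -3.0$)
$I - 194429 = - \frac{754058}{251353} - 194429 = - \frac{48871066495}{251353}$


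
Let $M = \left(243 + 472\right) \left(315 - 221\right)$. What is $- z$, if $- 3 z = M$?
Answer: $\frac{67210}{3} \approx 22403.0$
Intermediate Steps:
$M = 67210$ ($M = 715 \cdot 94 = 67210$)
$z = - \frac{67210}{3}$ ($z = \left(- \frac{1}{3}\right) 67210 = - \frac{67210}{3} \approx -22403.0$)
$- z = \left(-1\right) \left(- \frac{67210}{3}\right) = \frac{67210}{3}$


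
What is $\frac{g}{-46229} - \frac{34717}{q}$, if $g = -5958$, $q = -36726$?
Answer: $\frac{1823745701}{1697806254} \approx 1.0742$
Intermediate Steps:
$\frac{g}{-46229} - \frac{34717}{q} = - \frac{5958}{-46229} - \frac{34717}{-36726} = \left(-5958\right) \left(- \frac{1}{46229}\right) - - \frac{34717}{36726} = \frac{5958}{46229} + \frac{34717}{36726} = \frac{1823745701}{1697806254}$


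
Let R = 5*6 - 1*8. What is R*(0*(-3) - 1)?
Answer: -22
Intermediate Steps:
R = 22 (R = 30 - 8 = 22)
R*(0*(-3) - 1) = 22*(0*(-3) - 1) = 22*(0 - 1) = 22*(-1) = -22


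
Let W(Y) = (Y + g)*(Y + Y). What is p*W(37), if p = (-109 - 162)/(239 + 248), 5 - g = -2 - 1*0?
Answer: -882376/487 ≈ -1811.9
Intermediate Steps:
g = 7 (g = 5 - (-2 - 1*0) = 5 - (-2 + 0) = 5 - 1*(-2) = 5 + 2 = 7)
W(Y) = 2*Y*(7 + Y) (W(Y) = (Y + 7)*(Y + Y) = (7 + Y)*(2*Y) = 2*Y*(7 + Y))
p = -271/487 ≈ -0.55647
p*W(37) = -542*37*(7 + 37)/487 = -542*37*44/487 = -271/487*3256 = -882376/487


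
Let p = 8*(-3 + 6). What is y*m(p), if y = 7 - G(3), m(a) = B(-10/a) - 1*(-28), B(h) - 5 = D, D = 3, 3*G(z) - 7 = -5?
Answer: 228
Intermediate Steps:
G(z) = ⅔ (G(z) = 7/3 + (⅓)*(-5) = 7/3 - 5/3 = ⅔)
B(h) = 8 (B(h) = 5 + 3 = 8)
p = 24 (p = 8*3 = 24)
m(a) = 36 (m(a) = 8 - 1*(-28) = 8 + 28 = 36)
y = 19/3 (y = 7 - 1*⅔ = 7 - ⅔ = 19/3 ≈ 6.3333)
y*m(p) = (19/3)*36 = 228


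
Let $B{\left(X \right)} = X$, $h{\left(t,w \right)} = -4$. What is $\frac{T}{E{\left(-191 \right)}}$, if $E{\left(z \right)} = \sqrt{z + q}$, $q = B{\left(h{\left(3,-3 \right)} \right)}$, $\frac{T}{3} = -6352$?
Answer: $\frac{6352 i \sqrt{195}}{65} \approx 1364.6 i$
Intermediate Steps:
$T = -19056$ ($T = 3 \left(-6352\right) = -19056$)
$q = -4$
$E{\left(z \right)} = \sqrt{-4 + z}$ ($E{\left(z \right)} = \sqrt{z - 4} = \sqrt{-4 + z}$)
$\frac{T}{E{\left(-191 \right)}} = - \frac{19056}{\sqrt{-4 - 191}} = - \frac{19056}{\sqrt{-195}} = - \frac{19056}{i \sqrt{195}} = - 19056 \left(- \frac{i \sqrt{195}}{195}\right) = \frac{6352 i \sqrt{195}}{65}$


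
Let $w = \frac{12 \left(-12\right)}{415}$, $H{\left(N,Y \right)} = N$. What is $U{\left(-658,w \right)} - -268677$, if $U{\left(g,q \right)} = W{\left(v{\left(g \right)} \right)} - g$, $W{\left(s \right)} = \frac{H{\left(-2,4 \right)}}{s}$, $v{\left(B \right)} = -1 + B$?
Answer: $\frac{177491767}{659} \approx 2.6934 \cdot 10^{5}$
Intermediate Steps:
$w = - \frac{144}{415}$ ($w = \left(-144\right) \frac{1}{415} = - \frac{144}{415} \approx -0.34699$)
$W{\left(s \right)} = - \frac{2}{s}$
$U{\left(g,q \right)} = - g - \frac{2}{-1 + g}$ ($U{\left(g,q \right)} = - \frac{2}{-1 + g} - g = - g - \frac{2}{-1 + g}$)
$U{\left(-658,w \right)} - -268677 = \frac{-2 - 658 - \left(-658\right)^{2}}{-1 - 658} - -268677 = \frac{-2 - 658 - 432964}{-659} + 268677 = - \frac{-2 - 658 - 432964}{659} + 268677 = \left(- \frac{1}{659}\right) \left(-433624\right) + 268677 = \frac{433624}{659} + 268677 = \frac{177491767}{659}$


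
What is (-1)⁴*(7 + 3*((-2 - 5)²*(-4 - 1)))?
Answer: -728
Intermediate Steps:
(-1)⁴*(7 + 3*((-2 - 5)²*(-4 - 1))) = 1*(7 + 3*((-7)²*(-5))) = 1*(7 + 3*(49*(-5))) = 1*(7 + 3*(-245)) = 1*(7 - 735) = 1*(-728) = -728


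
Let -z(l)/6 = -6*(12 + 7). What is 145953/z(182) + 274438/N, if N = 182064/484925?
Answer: 1264646614411/1729608 ≈ 7.3118e+5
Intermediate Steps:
z(l) = 684 (z(l) = -(-36)*(12 + 7) = -(-36)*19 = -6*(-114) = 684)
N = 182064/484925 (N = 182064*(1/484925) = 182064/484925 ≈ 0.37545)
145953/z(182) + 274438/N = 145953/684 + 274438/(182064/484925) = 145953*(1/684) + 274438*(484925/182064) = 16217/76 + 66540923575/91032 = 1264646614411/1729608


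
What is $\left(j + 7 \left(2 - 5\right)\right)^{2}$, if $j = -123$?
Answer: $20736$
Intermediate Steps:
$\left(j + 7 \left(2 - 5\right)\right)^{2} = \left(-123 + 7 \left(2 - 5\right)\right)^{2} = \left(-123 + 7 \left(-3\right)\right)^{2} = \left(-123 - 21\right)^{2} = \left(-144\right)^{2} = 20736$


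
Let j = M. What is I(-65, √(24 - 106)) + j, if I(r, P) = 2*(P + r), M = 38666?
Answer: 38536 + 2*I*√82 ≈ 38536.0 + 18.111*I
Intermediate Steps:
j = 38666
I(r, P) = 2*P + 2*r
I(-65, √(24 - 106)) + j = (2*√(24 - 106) + 2*(-65)) + 38666 = (2*√(-82) - 130) + 38666 = (2*(I*√82) - 130) + 38666 = (2*I*√82 - 130) + 38666 = (-130 + 2*I*√82) + 38666 = 38536 + 2*I*√82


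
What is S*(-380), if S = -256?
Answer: 97280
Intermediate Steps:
S*(-380) = -256*(-380) = 97280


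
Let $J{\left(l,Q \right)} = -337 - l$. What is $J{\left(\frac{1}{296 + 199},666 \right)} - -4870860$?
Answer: $\frac{2410908884}{495} \approx 4.8705 \cdot 10^{6}$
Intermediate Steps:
$J{\left(\frac{1}{296 + 199},666 \right)} - -4870860 = \left(-337 - \frac{1}{296 + 199}\right) - -4870860 = \left(-337 - \frac{1}{495}\right) + 4870860 = - \frac{166816}{495} + 4870860 = \frac{2410908884}{495}$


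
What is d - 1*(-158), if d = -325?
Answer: -167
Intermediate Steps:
d - 1*(-158) = -325 - 1*(-158) = -325 + 158 = -167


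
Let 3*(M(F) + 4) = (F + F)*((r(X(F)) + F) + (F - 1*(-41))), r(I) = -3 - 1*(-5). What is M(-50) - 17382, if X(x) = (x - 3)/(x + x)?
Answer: -15486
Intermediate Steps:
X(x) = (-3 + x)/(2*x) (X(x) = (-3 + x)/((2*x)) = (-3 + x)*(1/(2*x)) = (-3 + x)/(2*x))
r(I) = 2 (r(I) = -3 + 5 = 2)
M(F) = -4 + 2*F*(43 + 2*F)/3 (M(F) = -4 + ((F + F)*((2 + F) + (F - 1*(-41))))/3 = -4 + ((2*F)*((2 + F) + (F + 41)))/3 = -4 + ((2*F)*((2 + F) + (41 + F)))/3 = -4 + ((2*F)*(43 + 2*F))/3 = -4 + (2*F*(43 + 2*F))/3 = -4 + 2*F*(43 + 2*F)/3)
M(-50) - 17382 = (-4 + (4/3)*(-50)² + (86/3)*(-50)) - 17382 = (-4 + (4/3)*2500 - 4300/3) - 17382 = (-4 + 10000/3 - 4300/3) - 17382 = 1896 - 17382 = -15486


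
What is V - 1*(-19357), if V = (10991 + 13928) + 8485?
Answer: 52761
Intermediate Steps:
V = 33404 (V = 24919 + 8485 = 33404)
V - 1*(-19357) = 33404 - 1*(-19357) = 33404 + 19357 = 52761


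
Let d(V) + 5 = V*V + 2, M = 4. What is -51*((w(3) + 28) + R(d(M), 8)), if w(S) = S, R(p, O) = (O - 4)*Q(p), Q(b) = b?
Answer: -4233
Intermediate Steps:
d(V) = -3 + V**2 (d(V) = -5 + (V*V + 2) = -5 + (V**2 + 2) = -5 + (2 + V**2) = -3 + V**2)
R(p, O) = p*(-4 + O) (R(p, O) = (O - 4)*p = (-4 + O)*p = p*(-4 + O))
-51*((w(3) + 28) + R(d(M), 8)) = -51*((3 + 28) + (-3 + 4**2)*(-4 + 8)) = -51*(31 + (-3 + 16)*4) = -51*(31 + 13*4) = -51*(31 + 52) = -51*83 = -4233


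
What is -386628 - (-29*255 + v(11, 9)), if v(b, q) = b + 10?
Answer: -379254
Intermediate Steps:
v(b, q) = 10 + b
-386628 - (-29*255 + v(11, 9)) = -386628 - (-29*255 + (10 + 11)) = -386628 - (-7395 + 21) = -386628 - 1*(-7374) = -386628 + 7374 = -379254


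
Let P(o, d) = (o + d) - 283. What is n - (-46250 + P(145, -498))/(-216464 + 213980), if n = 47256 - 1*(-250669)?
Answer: 369999407/1242 ≈ 2.9791e+5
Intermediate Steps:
P(o, d) = -283 + d + o (P(o, d) = (d + o) - 283 = -283 + d + o)
n = 297925 (n = 47256 + 250669 = 297925)
n - (-46250 + P(145, -498))/(-216464 + 213980) = 297925 - (-46250 + (-283 - 498 + 145))/(-216464 + 213980) = 297925 - (-46250 - 636)/(-2484) = 297925 - (-46886)*(-1)/2484 = 297925 - 1*23443/1242 = 297925 - 23443/1242 = 369999407/1242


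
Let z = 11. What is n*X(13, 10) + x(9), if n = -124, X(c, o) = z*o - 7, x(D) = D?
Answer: -12763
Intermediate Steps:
X(c, o) = -7 + 11*o (X(c, o) = 11*o - 7 = -7 + 11*o)
n*X(13, 10) + x(9) = -124*(-7 + 11*10) + 9 = -124*(-7 + 110) + 9 = -124*103 + 9 = -12772 + 9 = -12763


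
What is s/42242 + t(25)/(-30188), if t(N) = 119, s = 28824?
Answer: 432556057/637600748 ≈ 0.67841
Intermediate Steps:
s/42242 + t(25)/(-30188) = 28824/42242 + 119/(-30188) = 28824*(1/42242) + 119*(-1/30188) = 14412/21121 - 119/30188 = 432556057/637600748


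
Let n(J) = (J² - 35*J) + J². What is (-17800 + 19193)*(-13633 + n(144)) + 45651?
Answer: 31804658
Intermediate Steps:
n(J) = -35*J + 2*J²
(-17800 + 19193)*(-13633 + n(144)) + 45651 = (-17800 + 19193)*(-13633 + 144*(-35 + 2*144)) + 45651 = 1393*(-13633 + 144*(-35 + 288)) + 45651 = 1393*(-13633 + 144*253) + 45651 = 1393*(-13633 + 36432) + 45651 = 1393*22799 + 45651 = 31759007 + 45651 = 31804658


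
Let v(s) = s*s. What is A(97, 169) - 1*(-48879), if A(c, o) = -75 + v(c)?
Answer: 58213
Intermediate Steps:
v(s) = s**2
A(c, o) = -75 + c**2
A(97, 169) - 1*(-48879) = (-75 + 97**2) - 1*(-48879) = (-75 + 9409) + 48879 = 9334 + 48879 = 58213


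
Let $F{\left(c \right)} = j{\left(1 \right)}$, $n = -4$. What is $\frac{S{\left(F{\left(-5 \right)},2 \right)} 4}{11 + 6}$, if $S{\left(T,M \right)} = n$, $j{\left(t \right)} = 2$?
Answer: $- \frac{16}{17} \approx -0.94118$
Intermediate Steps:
$F{\left(c \right)} = 2$
$S{\left(T,M \right)} = -4$
$\frac{S{\left(F{\left(-5 \right)},2 \right)} 4}{11 + 6} = \frac{\left(-4\right) 4}{11 + 6} = - \frac{16}{17}$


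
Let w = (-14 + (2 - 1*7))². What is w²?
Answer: 130321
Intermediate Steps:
w = 361 (w = (-14 + (2 - 7))² = (-14 - 5)² = (-19)² = 361)
w² = 361² = 130321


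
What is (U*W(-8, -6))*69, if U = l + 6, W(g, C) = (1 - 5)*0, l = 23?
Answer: 0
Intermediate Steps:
W(g, C) = 0 (W(g, C) = -4*0 = 0)
U = 29 (U = 23 + 6 = 29)
(U*W(-8, -6))*69 = (29*0)*69 = 0*69 = 0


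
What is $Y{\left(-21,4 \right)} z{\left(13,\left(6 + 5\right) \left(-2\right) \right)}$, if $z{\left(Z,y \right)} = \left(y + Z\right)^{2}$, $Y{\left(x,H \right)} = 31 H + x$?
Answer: $8343$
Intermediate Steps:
$Y{\left(x,H \right)} = x + 31 H$
$z{\left(Z,y \right)} = \left(Z + y\right)^{2}$
$Y{\left(-21,4 \right)} z{\left(13,\left(6 + 5\right) \left(-2\right) \right)} = \left(-21 + 31 \cdot 4\right) \left(13 + \left(6 + 5\right) \left(-2\right)\right)^{2} = \left(-21 + 124\right) \left(13 + 11 \left(-2\right)\right)^{2} = 103 \left(13 - 22\right)^{2} = 103 \left(-9\right)^{2} = 103 \cdot 81 = 8343$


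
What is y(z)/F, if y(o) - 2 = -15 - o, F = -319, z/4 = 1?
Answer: 17/319 ≈ 0.053292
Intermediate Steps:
z = 4 (z = 4*1 = 4)
y(o) = -13 - o (y(o) = 2 + (-15 - o) = -13 - o)
y(z)/F = (-13 - 1*4)/(-319) = (-13 - 4)*(-1/319) = -17*(-1/319) = 17/319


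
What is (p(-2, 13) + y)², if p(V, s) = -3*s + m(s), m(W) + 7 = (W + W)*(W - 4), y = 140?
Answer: 107584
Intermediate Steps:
m(W) = -7 + 2*W*(-4 + W) (m(W) = -7 + (W + W)*(W - 4) = -7 + (2*W)*(-4 + W) = -7 + 2*W*(-4 + W))
p(V, s) = -7 - 11*s + 2*s² (p(V, s) = -3*s + (-7 - 8*s + 2*s²) = -7 - 11*s + 2*s²)
(p(-2, 13) + y)² = ((-7 - 11*13 + 2*13²) + 140)² = ((-7 - 143 + 2*169) + 140)² = ((-7 - 143 + 338) + 140)² = (188 + 140)² = 328² = 107584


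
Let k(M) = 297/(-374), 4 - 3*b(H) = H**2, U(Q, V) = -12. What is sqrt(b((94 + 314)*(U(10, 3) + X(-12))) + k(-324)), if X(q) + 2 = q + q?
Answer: I*sqrt(833617081878)/102 ≈ 8951.2*I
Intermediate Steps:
X(q) = -2 + 2*q (X(q) = -2 + (q + q) = -2 + 2*q)
b(H) = 4/3 - H**2/3
k(M) = -27/34 (k(M) = 297*(-1/374) = -27/34)
sqrt(b((94 + 314)*(U(10, 3) + X(-12))) + k(-324)) = sqrt((4/3 - (-12 + (-2 + 2*(-12)))**2*(94 + 314)**2/3) - 27/34) = sqrt((4/3 - 166464*(-12 + (-2 - 24))**2/3) - 27/34) = sqrt((4/3 - 166464*(-12 - 26)**2/3) - 27/34) = sqrt((4/3 - (408*(-38))**2/3) - 27/34) = sqrt((4/3 - 1/3*(-15504)**2) - 27/34) = sqrt((4/3 - 1/3*240374016) - 27/34) = sqrt((4/3 - 80124672) - 27/34) = sqrt(-240374012/3 - 27/34) = sqrt(-8172716489/102) = I*sqrt(833617081878)/102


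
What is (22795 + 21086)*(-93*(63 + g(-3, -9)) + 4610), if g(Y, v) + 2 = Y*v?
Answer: -156830694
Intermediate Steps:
g(Y, v) = -2 + Y*v
(22795 + 21086)*(-93*(63 + g(-3, -9)) + 4610) = (22795 + 21086)*(-93*(63 + (-2 - 3*(-9))) + 4610) = 43881*(-93*(63 + (-2 + 27)) + 4610) = 43881*(-93*(63 + 25) + 4610) = 43881*(-93*88 + 4610) = 43881*(-8184 + 4610) = 43881*(-3574) = -156830694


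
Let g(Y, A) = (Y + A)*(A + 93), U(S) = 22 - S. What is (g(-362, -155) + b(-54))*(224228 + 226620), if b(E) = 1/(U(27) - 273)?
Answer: 2008755743664/139 ≈ 1.4451e+10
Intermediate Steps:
g(Y, A) = (93 + A)*(A + Y) (g(Y, A) = (A + Y)*(93 + A) = (93 + A)*(A + Y))
b(E) = -1/278 (b(E) = 1/((22 - 1*27) - 273) = 1/((22 - 27) - 273) = 1/(-5 - 273) = 1/(-278) = -1/278)
(g(-362, -155) + b(-54))*(224228 + 226620) = (((-155)**2 + 93*(-155) + 93*(-362) - 155*(-362)) - 1/278)*(224228 + 226620) = ((24025 - 14415 - 33666 + 56110) - 1/278)*450848 = (32054 - 1/278)*450848 = (8911011/278)*450848 = 2008755743664/139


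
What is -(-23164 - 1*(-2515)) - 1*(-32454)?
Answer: 53103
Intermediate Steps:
-(-23164 - 1*(-2515)) - 1*(-32454) = -(-23164 + 2515) + 32454 = -1*(-20649) + 32454 = 20649 + 32454 = 53103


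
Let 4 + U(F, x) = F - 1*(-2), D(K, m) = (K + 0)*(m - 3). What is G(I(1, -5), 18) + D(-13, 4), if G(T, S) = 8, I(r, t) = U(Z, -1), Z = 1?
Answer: -5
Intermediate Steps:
D(K, m) = K*(-3 + m)
U(F, x) = -2 + F (U(F, x) = -4 + (F - 1*(-2)) = -4 + (F + 2) = -4 + (2 + F) = -2 + F)
I(r, t) = -1 (I(r, t) = -2 + 1 = -1)
G(I(1, -5), 18) + D(-13, 4) = 8 - 13*(-3 + 4) = 8 - 13*1 = 8 - 13 = -5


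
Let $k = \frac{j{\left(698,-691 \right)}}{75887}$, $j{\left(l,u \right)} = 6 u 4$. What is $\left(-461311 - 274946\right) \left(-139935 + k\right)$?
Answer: $\frac{7818507402573753}{75887} \approx 1.0303 \cdot 10^{11}$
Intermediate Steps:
$j{\left(l,u \right)} = 24 u$
$k = - \frac{16584}{75887}$ ($k = \frac{24 \left(-691\right)}{75887} = \left(-16584\right) \frac{1}{75887} = - \frac{16584}{75887} \approx -0.21854$)
$\left(-461311 - 274946\right) \left(-139935 + k\right) = \left(-461311 - 274946\right) \left(-139935 - \frac{16584}{75887}\right) = \left(-736257\right) \left(- \frac{10619263929}{75887}\right) = \frac{7818507402573753}{75887}$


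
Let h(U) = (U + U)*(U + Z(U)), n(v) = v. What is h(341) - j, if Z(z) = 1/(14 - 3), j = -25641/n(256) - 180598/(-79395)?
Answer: 4730100248987/20325120 ≈ 2.3272e+5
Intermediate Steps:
j = -1989534107/20325120 (j = -25641/256 - 180598/(-79395) = -25641*1/256 - 180598*(-1/79395) = -25641/256 + 180598/79395 = -1989534107/20325120 ≈ -97.885)
Z(z) = 1/11
h(U) = 2*U*(1/11 + U) (h(U) = (U + U)*(U + 1/11) = (2*U)*(1/11 + U) = 2*U*(1/11 + U))
h(341) - j = (2/11)*341*(1 + 11*341) - 1*(-1989534107/20325120) = (2/11)*341*(1 + 3751) + 1989534107/20325120 = (2/11)*341*3752 + 1989534107/20325120 = 232624 + 1989534107/20325120 = 4730100248987/20325120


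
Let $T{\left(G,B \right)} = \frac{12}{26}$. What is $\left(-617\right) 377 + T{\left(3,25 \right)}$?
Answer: $- \frac{3023911}{13} \approx -2.3261 \cdot 10^{5}$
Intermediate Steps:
$T{\left(G,B \right)} = \frac{6}{13}$ ($T{\left(G,B \right)} = 12 \cdot \frac{1}{26} = \frac{6}{13}$)
$\left(-617\right) 377 + T{\left(3,25 \right)} = \left(-617\right) 377 + \frac{6}{13} = -232609 + \frac{6}{13} = - \frac{3023911}{13}$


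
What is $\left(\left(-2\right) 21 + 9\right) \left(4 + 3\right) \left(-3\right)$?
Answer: $693$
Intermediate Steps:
$\left(\left(-2\right) 21 + 9\right) \left(4 + 3\right) \left(-3\right) = \left(-42 + 9\right) 7 \left(-3\right) = \left(-33\right) \left(-21\right) = 693$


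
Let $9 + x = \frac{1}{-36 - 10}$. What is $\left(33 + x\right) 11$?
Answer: $\frac{12133}{46} \approx 263.76$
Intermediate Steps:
$x = - \frac{415}{46}$ ($x = -9 + \frac{1}{-36 - 10} = -9 + \frac{1}{-46} = -9 - \frac{1}{46} = - \frac{415}{46} \approx -9.0217$)
$\left(33 + x\right) 11 = \left(33 - \frac{415}{46}\right) 11 = \frac{1103}{46} \cdot 11 = \frac{12133}{46}$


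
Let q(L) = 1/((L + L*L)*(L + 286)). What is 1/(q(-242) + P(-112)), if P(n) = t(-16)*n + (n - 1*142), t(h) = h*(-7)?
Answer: -2566168/32841818063 ≈ -7.8137e-5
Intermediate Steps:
t(h) = -7*h
q(L) = 1/((286 + L)*(L + L²)) (q(L) = 1/((L + L²)*(286 + L)) = 1/((286 + L)*(L + L²)))
P(n) = -142 + 113*n (P(n) = (-7*(-16))*n + (n - 1*142) = 112*n + (n - 142) = 112*n + (-142 + n) = -142 + 113*n)
1/(q(-242) + P(-112)) = 1/(1/((-242)*(286 + (-242)² + 287*(-242))) + (-142 + 113*(-112))) = 1/(-1/(242*(286 + 58564 - 69454)) + (-142 - 12656)) = 1/(-1/242/(-10604) - 12798) = 1/(-1/242*(-1/10604) - 12798) = 1/(1/2566168 - 12798) = 1/(-32841818063/2566168) = -2566168/32841818063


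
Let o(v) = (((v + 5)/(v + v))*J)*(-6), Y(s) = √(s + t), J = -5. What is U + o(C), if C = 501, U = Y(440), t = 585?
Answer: 2530/167 + 5*√41 ≈ 47.165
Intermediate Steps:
Y(s) = √(585 + s) (Y(s) = √(s + 585) = √(585 + s))
U = 5*√41 (U = √(585 + 440) = √1025 = 5*√41 ≈ 32.016)
o(v) = 15*(5 + v)/v (o(v) = (((v + 5)/(v + v))*(-5))*(-6) = (((5 + v)/((2*v)))*(-5))*(-6) = (((5 + v)*(1/(2*v)))*(-5))*(-6) = (((5 + v)/(2*v))*(-5))*(-6) = -5*(5 + v)/(2*v)*(-6) = 15*(5 + v)/v)
U + o(C) = 5*√41 + (15 + 75/501) = 5*√41 + (15 + 75*(1/501)) = 5*√41 + (15 + 25/167) = 5*√41 + 2530/167 = 2530/167 + 5*√41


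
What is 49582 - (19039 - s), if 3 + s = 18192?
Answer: 48732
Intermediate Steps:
s = 18189 (s = -3 + 18192 = 18189)
49582 - (19039 - s) = 49582 - (19039 - 1*18189) = 49582 - (19039 - 18189) = 49582 - 1*850 = 49582 - 850 = 48732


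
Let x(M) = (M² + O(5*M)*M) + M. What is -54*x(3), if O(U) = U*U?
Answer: -37098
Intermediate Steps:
O(U) = U²
x(M) = M + M² + 25*M³ (x(M) = (M² + (5*M)²*M) + M = (M² + (25*M²)*M) + M = (M² + 25*M³) + M = M + M² + 25*M³)
-54*x(3) = -162*(1 + 3 + 25*3²) = -162*(1 + 3 + 25*9) = -162*(1 + 3 + 225) = -162*229 = -54*687 = -37098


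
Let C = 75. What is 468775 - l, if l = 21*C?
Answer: 467200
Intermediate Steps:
l = 1575 (l = 21*75 = 1575)
468775 - l = 468775 - 1*1575 = 468775 - 1575 = 467200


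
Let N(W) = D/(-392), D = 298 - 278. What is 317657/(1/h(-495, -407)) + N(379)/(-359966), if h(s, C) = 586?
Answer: 6566645988749341/35276668 ≈ 1.8615e+8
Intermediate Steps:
D = 20
N(W) = -5/98 (N(W) = 20/(-392) = 20*(-1/392) = -5/98)
317657/(1/h(-495, -407)) + N(379)/(-359966) = 317657/(1/586) - 5/98/(-359966) = 317657/(1/586) - 5/98*(-1/359966) = 317657*586 + 5/35276668 = 186147002 + 5/35276668 = 6566645988749341/35276668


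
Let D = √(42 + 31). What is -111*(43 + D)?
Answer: -4773 - 111*√73 ≈ -5721.4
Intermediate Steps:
D = √73 ≈ 8.5440
-111*(43 + D) = -111*(43 + √73) = -4773 - 111*√73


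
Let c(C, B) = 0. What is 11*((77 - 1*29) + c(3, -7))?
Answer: 528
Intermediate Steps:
11*((77 - 1*29) + c(3, -7)) = 11*((77 - 1*29) + 0) = 11*((77 - 29) + 0) = 11*(48 + 0) = 11*48 = 528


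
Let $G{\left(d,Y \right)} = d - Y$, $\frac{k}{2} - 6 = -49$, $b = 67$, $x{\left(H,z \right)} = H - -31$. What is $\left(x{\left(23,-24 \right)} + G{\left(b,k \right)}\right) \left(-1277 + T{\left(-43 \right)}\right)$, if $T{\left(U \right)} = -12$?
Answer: $-266823$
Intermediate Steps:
$x{\left(H,z \right)} = 31 + H$ ($x{\left(H,z \right)} = H + 31 = 31 + H$)
$k = -86$ ($k = 12 + 2 \left(-49\right) = 12 - 98 = -86$)
$\left(x{\left(23,-24 \right)} + G{\left(b,k \right)}\right) \left(-1277 + T{\left(-43 \right)}\right) = \left(\left(31 + 23\right) + \left(67 - -86\right)\right) \left(-1277 - 12\right) = \left(54 + \left(67 + 86\right)\right) \left(-1289\right) = \left(54 + 153\right) \left(-1289\right) = 207 \left(-1289\right) = -266823$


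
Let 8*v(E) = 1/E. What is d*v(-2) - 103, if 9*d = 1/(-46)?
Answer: -682271/6624 ≈ -103.00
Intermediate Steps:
v(E) = 1/(8*E)
d = -1/414 (d = (⅑)/(-46) = (⅑)*(-1/46) = -1/414 ≈ -0.0024155)
d*v(-2) - 103 = -1/(3312*(-2)) - 103 = -(-1)/(3312*2) - 103 = -1/414*(-1/16) - 103 = 1/6624 - 103 = -682271/6624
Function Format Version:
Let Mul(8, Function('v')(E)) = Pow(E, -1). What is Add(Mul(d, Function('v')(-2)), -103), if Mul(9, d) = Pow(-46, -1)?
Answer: Rational(-682271, 6624) ≈ -103.00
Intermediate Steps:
Function('v')(E) = Mul(Rational(1, 8), Pow(E, -1))
d = Rational(-1, 414) (d = Mul(Rational(1, 9), Pow(-46, -1)) = Mul(Rational(1, 9), Rational(-1, 46)) = Rational(-1, 414) ≈ -0.0024155)
Add(Mul(d, Function('v')(-2)), -103) = Add(Mul(Rational(-1, 414), Mul(Rational(1, 8), Pow(-2, -1))), -103) = Add(Mul(Rational(-1, 414), Mul(Rational(1, 8), Rational(-1, 2))), -103) = Add(Mul(Rational(-1, 414), Rational(-1, 16)), -103) = Add(Rational(1, 6624), -103) = Rational(-682271, 6624)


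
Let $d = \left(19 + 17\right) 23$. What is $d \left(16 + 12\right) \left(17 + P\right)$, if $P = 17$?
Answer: $788256$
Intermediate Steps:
$d = 828$ ($d = 36 \cdot 23 = 828$)
$d \left(16 + 12\right) \left(17 + P\right) = 828 \left(16 + 12\right) \left(17 + 17\right) = 828 \cdot 28 \cdot 34 = 828 \cdot 952 = 788256$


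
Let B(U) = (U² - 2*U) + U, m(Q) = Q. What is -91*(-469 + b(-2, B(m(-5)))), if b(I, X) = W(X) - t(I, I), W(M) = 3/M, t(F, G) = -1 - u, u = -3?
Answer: 428519/10 ≈ 42852.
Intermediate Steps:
B(U) = U² - U
t(F, G) = 2 (t(F, G) = -1 - 1*(-3) = -1 + 3 = 2)
b(I, X) = -2 + 3/X (b(I, X) = 3/X - 1*2 = 3/X - 2 = -2 + 3/X)
-91*(-469 + b(-2, B(m(-5)))) = -91*(-469 + (-2 + 3/((-5*(-1 - 5))))) = -91*(-469 + (-2 + 3/((-5*(-6))))) = -91*(-469 + (-2 + 3/30)) = -91*(-469 + (-2 + 3*(1/30))) = -91*(-469 + (-2 + ⅒)) = -91*(-469 - 19/10) = -91*(-4709/10) = 428519/10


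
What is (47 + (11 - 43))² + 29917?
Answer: 30142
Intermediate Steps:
(47 + (11 - 43))² + 29917 = (47 - 32)² + 29917 = 15² + 29917 = 225 + 29917 = 30142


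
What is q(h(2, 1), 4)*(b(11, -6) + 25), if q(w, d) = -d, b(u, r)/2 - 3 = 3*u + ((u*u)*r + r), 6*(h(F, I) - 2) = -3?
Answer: 5468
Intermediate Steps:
h(F, I) = 3/2 (h(F, I) = 2 + (⅙)*(-3) = 2 - ½ = 3/2)
b(u, r) = 6 + 2*r + 6*u + 2*r*u² (b(u, r) = 6 + 2*(3*u + ((u*u)*r + r)) = 6 + 2*(3*u + (u²*r + r)) = 6 + 2*(3*u + (r*u² + r)) = 6 + 2*(3*u + (r + r*u²)) = 6 + 2*(r + 3*u + r*u²) = 6 + (2*r + 6*u + 2*r*u²) = 6 + 2*r + 6*u + 2*r*u²)
q(h(2, 1), 4)*(b(11, -6) + 25) = (-1*4)*((6 + 2*(-6) + 6*11 + 2*(-6)*11²) + 25) = -4*((6 - 12 + 66 + 2*(-6)*121) + 25) = -4*((6 - 12 + 66 - 1452) + 25) = -4*(-1392 + 25) = -4*(-1367) = 5468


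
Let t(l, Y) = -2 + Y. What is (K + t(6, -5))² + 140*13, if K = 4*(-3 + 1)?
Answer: 2045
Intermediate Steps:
K = -8 (K = 4*(-2) = -8)
(K + t(6, -5))² + 140*13 = (-8 + (-2 - 5))² + 140*13 = (-8 - 7)² + 1820 = (-15)² + 1820 = 225 + 1820 = 2045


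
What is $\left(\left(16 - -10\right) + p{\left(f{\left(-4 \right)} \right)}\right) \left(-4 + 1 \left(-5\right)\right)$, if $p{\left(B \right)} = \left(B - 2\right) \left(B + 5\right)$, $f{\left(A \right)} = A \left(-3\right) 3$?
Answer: $-12780$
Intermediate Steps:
$f{\left(A \right)} = - 9 A$ ($f{\left(A \right)} = - 3 A 3 = - 9 A$)
$p{\left(B \right)} = \left(-2 + B\right) \left(5 + B\right)$
$\left(\left(16 - -10\right) + p{\left(f{\left(-4 \right)} \right)}\right) \left(-4 + 1 \left(-5\right)\right) = \left(\left(16 - -10\right) + \left(-10 + \left(\left(-9\right) \left(-4\right)\right)^{2} + 3 \left(\left(-9\right) \left(-4\right)\right)\right)\right) \left(-4 + 1 \left(-5\right)\right) = \left(\left(16 + 10\right) + \left(-10 + 36^{2} + 3 \cdot 36\right)\right) \left(-4 - 5\right) = \left(26 + \left(-10 + 1296 + 108\right)\right) \left(-9\right) = \left(26 + 1394\right) \left(-9\right) = 1420 \left(-9\right) = -12780$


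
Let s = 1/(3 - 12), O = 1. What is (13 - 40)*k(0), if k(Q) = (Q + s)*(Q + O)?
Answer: 3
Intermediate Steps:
s = -1/9 (s = 1/(-9) = -1/9 ≈ -0.11111)
k(Q) = (1 + Q)*(-1/9 + Q) (k(Q) = (Q - 1/9)*(Q + 1) = (-1/9 + Q)*(1 + Q) = (1 + Q)*(-1/9 + Q))
(13 - 40)*k(0) = (13 - 40)*(-1/9 + 0**2 + (8/9)*0) = -27*(-1/9 + 0 + 0) = -27*(-1/9) = 3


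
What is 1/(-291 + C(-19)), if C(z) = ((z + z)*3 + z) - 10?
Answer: -1/434 ≈ -0.0023041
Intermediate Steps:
C(z) = -10 + 7*z (C(z) = ((2*z)*3 + z) - 10 = (6*z + z) - 10 = 7*z - 10 = -10 + 7*z)
1/(-291 + C(-19)) = 1/(-291 + (-10 + 7*(-19))) = 1/(-291 + (-10 - 133)) = 1/(-291 - 143) = 1/(-434) = -1/434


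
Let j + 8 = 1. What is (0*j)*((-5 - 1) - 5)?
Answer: 0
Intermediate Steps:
j = -7 (j = -8 + 1 = -7)
(0*j)*((-5 - 1) - 5) = (0*(-7))*((-5 - 1) - 5) = 0*(-6 - 5) = 0*(-11) = 0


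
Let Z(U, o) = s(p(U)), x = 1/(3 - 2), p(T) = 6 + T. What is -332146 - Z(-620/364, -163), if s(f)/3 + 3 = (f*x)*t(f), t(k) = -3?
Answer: -30220948/91 ≈ -3.3210e+5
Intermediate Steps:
x = 1 (x = 1/1 = 1)
s(f) = -9 - 9*f (s(f) = -9 + 3*((f*1)*(-3)) = -9 + 3*(f*(-3)) = -9 + 3*(-3*f) = -9 - 9*f)
Z(U, o) = -63 - 9*U (Z(U, o) = -9 - 9*(6 + U) = -9 + (-54 - 9*U) = -63 - 9*U)
-332146 - Z(-620/364, -163) = -332146 - (-63 - (-5580)/364) = -332146 - (-63 - 9*(-155/91)) = -332146 - (-63 + 1395/91) = -332146 - 1*(-4338/91) = -332146 + 4338/91 = -30220948/91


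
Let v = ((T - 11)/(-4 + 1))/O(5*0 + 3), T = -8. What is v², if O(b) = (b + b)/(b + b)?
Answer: 361/9 ≈ 40.111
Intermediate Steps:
O(b) = 1 (O(b) = (2*b)/((2*b)) = (2*b)*(1/(2*b)) = 1)
v = 19/3 (v = ((-8 - 11)/(-4 + 1))/1 = -19/(-3)*1 = -19*(-⅓)*1 = (19/3)*1 = 19/3 ≈ 6.3333)
v² = (19/3)² = 361/9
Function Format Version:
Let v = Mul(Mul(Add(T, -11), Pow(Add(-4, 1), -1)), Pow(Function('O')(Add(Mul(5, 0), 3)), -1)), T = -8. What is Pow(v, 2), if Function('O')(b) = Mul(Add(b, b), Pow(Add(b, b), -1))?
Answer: Rational(361, 9) ≈ 40.111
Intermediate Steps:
Function('O')(b) = 1 (Function('O')(b) = Mul(Mul(2, b), Pow(Mul(2, b), -1)) = Mul(Mul(2, b), Mul(Rational(1, 2), Pow(b, -1))) = 1)
v = Rational(19, 3) (v = Mul(Mul(Add(-8, -11), Pow(Add(-4, 1), -1)), Pow(1, -1)) = Mul(Mul(-19, Pow(-3, -1)), 1) = Mul(Mul(-19, Rational(-1, 3)), 1) = Mul(Rational(19, 3), 1) = Rational(19, 3) ≈ 6.3333)
Pow(v, 2) = Pow(Rational(19, 3), 2) = Rational(361, 9)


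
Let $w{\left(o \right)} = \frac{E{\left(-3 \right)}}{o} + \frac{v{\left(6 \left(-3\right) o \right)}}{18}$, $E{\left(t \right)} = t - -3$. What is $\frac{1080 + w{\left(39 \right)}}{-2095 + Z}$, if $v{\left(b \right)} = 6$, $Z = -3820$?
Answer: $- \frac{463}{2535} \approx -0.18264$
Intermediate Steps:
$E{\left(t \right)} = 3 + t$ ($E{\left(t \right)} = t + 3 = 3 + t$)
$w{\left(o \right)} = \frac{1}{3}$ ($w{\left(o \right)} = \frac{3 - 3}{o} + \frac{6}{18} = \frac{0}{o} + 6 \cdot \frac{1}{18} = 0 + \frac{1}{3} = \frac{1}{3}$)
$\frac{1080 + w{\left(39 \right)}}{-2095 + Z} = \frac{1080 + \frac{1}{3}}{-2095 - 3820} = \frac{3241}{3 \left(-5915\right)} = \frac{3241}{3} \left(- \frac{1}{5915}\right) = - \frac{463}{2535}$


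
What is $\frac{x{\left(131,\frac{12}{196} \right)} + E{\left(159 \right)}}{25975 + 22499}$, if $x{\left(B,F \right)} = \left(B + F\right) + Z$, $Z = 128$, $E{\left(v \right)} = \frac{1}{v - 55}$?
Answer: $\frac{440075}{82341168} \approx 0.0053445$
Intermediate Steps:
$E{\left(v \right)} = \frac{1}{-55 + v}$
$x{\left(B,F \right)} = 128 + B + F$ ($x{\left(B,F \right)} = \left(B + F\right) + 128 = 128 + B + F$)
$\frac{x{\left(131,\frac{12}{196} \right)} + E{\left(159 \right)}}{25975 + 22499} = \frac{\left(128 + 131 + \frac{12}{196}\right) + \frac{1}{-55 + 159}}{25975 + 22499} = \frac{\left(128 + 131 + 12 \cdot \frac{1}{196}\right) + \frac{1}{104}}{48474} = \left(\left(128 + 131 + \frac{3}{49}\right) + \frac{1}{104}\right) \frac{1}{48474} = \left(\frac{12694}{49} + \frac{1}{104}\right) \frac{1}{48474} = \frac{1320225}{5096} \cdot \frac{1}{48474} = \frac{440075}{82341168}$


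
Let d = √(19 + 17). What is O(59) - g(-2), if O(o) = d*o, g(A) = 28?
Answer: 326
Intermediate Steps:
d = 6 (d = √36 = 6)
O(o) = 6*o
O(59) - g(-2) = 6*59 - 1*28 = 354 - 28 = 326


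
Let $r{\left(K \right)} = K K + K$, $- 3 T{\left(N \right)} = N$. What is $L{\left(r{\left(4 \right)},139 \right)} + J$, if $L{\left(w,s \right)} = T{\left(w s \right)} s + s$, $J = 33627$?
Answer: $- \frac{285122}{3} \approx -95041.0$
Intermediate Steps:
$T{\left(N \right)} = - \frac{N}{3}$
$r{\left(K \right)} = K + K^{2}$ ($r{\left(K \right)} = K^{2} + K = K + K^{2}$)
$L{\left(w,s \right)} = s - \frac{w s^{2}}{3}$ ($L{\left(w,s \right)} = - \frac{w s}{3} s + s = - \frac{s w}{3} s + s = - \frac{w s^{2}}{3} + s = s - \frac{w s^{2}}{3}$)
$L{\left(r{\left(4 \right)},139 \right)} + J = \frac{1}{3} \cdot 139 \left(3 - 139 \cdot 4 \left(1 + 4\right)\right) + 33627 = \frac{1}{3} \cdot 139 \left(3 - 139 \cdot 4 \cdot 5\right) + 33627 = \frac{1}{3} \cdot 139 \left(3 - 139 \cdot 20\right) + 33627 = \frac{1}{3} \cdot 139 \left(3 - 2780\right) + 33627 = \frac{1}{3} \cdot 139 \left(-2777\right) + 33627 = - \frac{386003}{3} + 33627 = - \frac{285122}{3}$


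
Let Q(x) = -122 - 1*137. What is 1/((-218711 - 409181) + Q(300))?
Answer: -1/628151 ≈ -1.5920e-6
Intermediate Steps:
Q(x) = -259 (Q(x) = -122 - 137 = -259)
1/((-218711 - 409181) + Q(300)) = 1/((-218711 - 409181) - 259) = 1/(-627892 - 259) = 1/(-628151) = -1/628151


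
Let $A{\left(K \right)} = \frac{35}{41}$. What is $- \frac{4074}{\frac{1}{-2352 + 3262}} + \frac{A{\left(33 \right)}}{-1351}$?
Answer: $- \frac{29336181425}{7913} \approx -3.7073 \cdot 10^{6}$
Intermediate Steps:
$A{\left(K \right)} = \frac{35}{41}$ ($A{\left(K \right)} = 35 \cdot \frac{1}{41} = \frac{35}{41}$)
$- \frac{4074}{\frac{1}{-2352 + 3262}} + \frac{A{\left(33 \right)}}{-1351} = - \frac{4074}{\frac{1}{-2352 + 3262}} + \frac{35}{41 \left(-1351\right)} = - \frac{4074}{\frac{1}{910}} + \frac{35}{41} \left(- \frac{1}{1351}\right) = - 4074 \frac{1}{\frac{1}{910}} - \frac{5}{7913} = \left(-4074\right) 910 - \frac{5}{7913} = -3707340 - \frac{5}{7913} = - \frac{29336181425}{7913}$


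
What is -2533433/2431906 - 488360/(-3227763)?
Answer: -6989675686219/7849616206278 ≈ -0.89045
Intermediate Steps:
-2533433/2431906 - 488360/(-3227763) = -2533433*1/2431906 - 488360*(-1/3227763) = -2533433/2431906 + 488360/3227763 = -6989675686219/7849616206278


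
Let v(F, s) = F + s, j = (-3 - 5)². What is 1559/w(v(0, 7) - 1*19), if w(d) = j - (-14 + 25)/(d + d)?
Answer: 37416/1547 ≈ 24.186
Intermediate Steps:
j = 64 (j = (-8)² = 64)
w(d) = 64 - 11/(2*d) (w(d) = 64 - (-14 + 25)/(d + d) = 64 - 11/(2*d))
1559/w(v(0, 7) - 1*19) = 1559/(64 - 11/(2*((0 + 7) - 1*19))) = 1559/(64 - 11/(2*(7 - 19))) = 1559/(64 - 11/2/(-12)) = 1559/(64 - 11/2*(-1/12)) = 1559/(64 + 11/24) = 1559/(1547/24) = 1559*(24/1547) = 37416/1547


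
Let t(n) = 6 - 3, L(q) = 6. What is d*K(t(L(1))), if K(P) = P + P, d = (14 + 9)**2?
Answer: 3174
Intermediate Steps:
t(n) = 3
d = 529 (d = 23**2 = 529)
K(P) = 2*P
d*K(t(L(1))) = 529*(2*3) = 529*6 = 3174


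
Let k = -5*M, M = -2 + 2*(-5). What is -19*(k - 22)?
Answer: -722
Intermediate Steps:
M = -12 (M = -2 - 10 = -12)
k = 60 (k = -5*(-12) = 60)
-19*(k - 22) = -19*(60 - 22) = -19*38 = -722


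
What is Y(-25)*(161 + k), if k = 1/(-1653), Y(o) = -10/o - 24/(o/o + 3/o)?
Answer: -393343096/90915 ≈ -4326.5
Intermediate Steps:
Y(o) = -24/(1 + 3/o) - 10/o (Y(o) = -10/o - 24/(1 + 3/o) = -24/(1 + 3/o) - 10/o)
k = -1/1653 ≈ -0.00060496
Y(-25)*(161 + k) = (2*(-15 - 12*(-25)**2 - 5*(-25))/(-25*(3 - 25)))*(161 - 1/1653) = (2*(-1/25)*(-15 - 12*625 + 125)/(-22))*(266132/1653) = (2*(-1/25)*(-1/22)*(-15 - 7500 + 125))*(266132/1653) = (2*(-1/25)*(-1/22)*(-7390))*(266132/1653) = -1478/55*266132/1653 = -393343096/90915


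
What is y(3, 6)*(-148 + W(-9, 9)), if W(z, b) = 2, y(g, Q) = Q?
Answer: -876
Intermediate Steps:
y(3, 6)*(-148 + W(-9, 9)) = 6*(-148 + 2) = 6*(-146) = -876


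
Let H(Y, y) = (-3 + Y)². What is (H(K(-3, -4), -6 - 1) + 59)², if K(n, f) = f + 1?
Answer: 9025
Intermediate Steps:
K(n, f) = 1 + f
(H(K(-3, -4), -6 - 1) + 59)² = ((-3 + (1 - 4))² + 59)² = ((-3 - 3)² + 59)² = ((-6)² + 59)² = (36 + 59)² = 95² = 9025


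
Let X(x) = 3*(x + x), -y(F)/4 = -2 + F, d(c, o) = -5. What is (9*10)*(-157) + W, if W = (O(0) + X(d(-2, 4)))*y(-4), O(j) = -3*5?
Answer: -15210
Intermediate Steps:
y(F) = 8 - 4*F (y(F) = -4*(-2 + F) = 8 - 4*F)
X(x) = 6*x (X(x) = 3*(2*x) = 6*x)
O(j) = -15
W = -1080 (W = (-15 + 6*(-5))*(8 - 4*(-4)) = (-15 - 30)*(8 + 16) = -45*24 = -1080)
(9*10)*(-157) + W = (9*10)*(-157) - 1080 = 90*(-157) - 1080 = -14130 - 1080 = -15210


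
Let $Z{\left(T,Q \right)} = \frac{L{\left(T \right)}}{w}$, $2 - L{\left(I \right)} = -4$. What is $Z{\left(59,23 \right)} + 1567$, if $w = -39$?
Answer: $\frac{20369}{13} \approx 1566.8$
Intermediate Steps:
$L{\left(I \right)} = 6$ ($L{\left(I \right)} = 2 - -4 = 2 + 4 = 6$)
$Z{\left(T,Q \right)} = - \frac{2}{13}$ ($Z{\left(T,Q \right)} = \frac{6}{-39} = 6 \left(- \frac{1}{39}\right) = - \frac{2}{13}$)
$Z{\left(59,23 \right)} + 1567 = - \frac{2}{13} + 1567 = \frac{20369}{13}$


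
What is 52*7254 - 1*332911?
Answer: 44297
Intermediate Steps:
52*7254 - 1*332911 = 377208 - 332911 = 44297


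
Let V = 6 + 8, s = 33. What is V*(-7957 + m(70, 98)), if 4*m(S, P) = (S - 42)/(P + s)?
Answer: -14593040/131 ≈ -1.1140e+5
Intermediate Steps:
m(S, P) = (-42 + S)/(4*(33 + P)) (m(S, P) = ((S - 42)/(P + 33))/4 = ((-42 + S)/(33 + P))/4 = (-42 + S)/(4*(33 + P)))
V = 14
V*(-7957 + m(70, 98)) = 14*(-7957 + (-42 + 70)/(4*(33 + 98))) = 14*(-7957 + (¼)*28/131) = 14*(-7957 + (¼)*(1/131)*28) = 14*(-7957 + 7/131) = 14*(-1042360/131) = -14593040/131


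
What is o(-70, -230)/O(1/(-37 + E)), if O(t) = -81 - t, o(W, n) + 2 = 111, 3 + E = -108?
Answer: -16132/11987 ≈ -1.3458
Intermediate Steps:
E = -111 (E = -3 - 108 = -111)
o(W, n) = 109 (o(W, n) = -2 + 111 = 109)
o(-70, -230)/O(1/(-37 + E)) = 109/(-81 - 1/(-37 - 111)) = 109/(-81 - 1/(-148)) = 109/(-81 - 1*(-1/148)) = 109/(-81 + 1/148) = 109/(-11987/148) = 109*(-148/11987) = -16132/11987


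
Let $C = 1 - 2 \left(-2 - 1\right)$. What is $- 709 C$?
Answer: $-4963$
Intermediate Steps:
$C = 7$ ($C = 1 - 2 \left(-2 - 1\right) = 1 - -6 = 1 + 6 = 7$)
$- 709 C = \left(-709\right) 7 = -4963$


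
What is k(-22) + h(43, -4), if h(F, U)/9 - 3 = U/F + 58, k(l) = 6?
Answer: 23829/43 ≈ 554.16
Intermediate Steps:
h(F, U) = 549 + 9*U/F (h(F, U) = 27 + 9*(U/F + 58) = 27 + 9*(58 + U/F) = 27 + (522 + 9*U/F) = 549 + 9*U/F)
k(-22) + h(43, -4) = 6 + (549 + 9*(-4)/43) = 6 + (549 + 9*(-4)*(1/43)) = 6 + (549 - 36/43) = 6 + 23571/43 = 23829/43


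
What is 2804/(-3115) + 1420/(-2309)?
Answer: -10897736/7192535 ≈ -1.5151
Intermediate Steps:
2804/(-3115) + 1420/(-2309) = 2804*(-1/3115) + 1420*(-1/2309) = -2804/3115 - 1420/2309 = -10897736/7192535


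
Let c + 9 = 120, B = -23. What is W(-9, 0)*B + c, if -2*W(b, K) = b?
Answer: 15/2 ≈ 7.5000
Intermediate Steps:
W(b, K) = -b/2
c = 111 (c = -9 + 120 = 111)
W(-9, 0)*B + c = -½*(-9)*(-23) + 111 = (9/2)*(-23) + 111 = -207/2 + 111 = 15/2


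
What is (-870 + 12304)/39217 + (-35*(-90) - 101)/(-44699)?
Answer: 391515733/1752960683 ≈ 0.22335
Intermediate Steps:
(-870 + 12304)/39217 + (-35*(-90) - 101)/(-44699) = 11434*(1/39217) + (3150 - 101)*(-1/44699) = 11434/39217 + 3049*(-1/44699) = 11434/39217 - 3049/44699 = 391515733/1752960683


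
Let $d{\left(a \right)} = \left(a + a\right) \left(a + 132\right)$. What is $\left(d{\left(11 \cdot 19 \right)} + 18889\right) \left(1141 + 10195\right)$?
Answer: $1829936472$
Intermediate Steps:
$d{\left(a \right)} = 2 a \left(132 + a\right)$
$\left(d{\left(11 \cdot 19 \right)} + 18889\right) \left(1141 + 10195\right) = \left(2 \cdot 11 \cdot 19 \left(132 + 11 \cdot 19\right) + 18889\right) \left(1141 + 10195\right) = \left(2 \cdot 209 \left(132 + 209\right) + 18889\right) 11336 = \left(2 \cdot 209 \cdot 341 + 18889\right) 11336 = \left(142538 + 18889\right) 11336 = 161427 \cdot 11336 = 1829936472$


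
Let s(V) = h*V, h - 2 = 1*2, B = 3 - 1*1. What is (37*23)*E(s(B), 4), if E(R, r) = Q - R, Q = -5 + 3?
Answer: -8510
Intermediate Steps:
Q = -2
B = 2 (B = 3 - 1 = 2)
h = 4 (h = 2 + 1*2 = 2 + 2 = 4)
s(V) = 4*V
E(R, r) = -2 - R
(37*23)*E(s(B), 4) = (37*23)*(-2 - 4*2) = 851*(-2 - 1*8) = 851*(-2 - 8) = 851*(-10) = -8510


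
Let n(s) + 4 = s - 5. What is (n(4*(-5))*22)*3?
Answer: -1914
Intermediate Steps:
n(s) = -9 + s (n(s) = -4 + (s - 5) = -4 + (-5 + s) = -9 + s)
(n(4*(-5))*22)*3 = ((-9 + 4*(-5))*22)*3 = ((-9 - 20)*22)*3 = -29*22*3 = -638*3 = -1914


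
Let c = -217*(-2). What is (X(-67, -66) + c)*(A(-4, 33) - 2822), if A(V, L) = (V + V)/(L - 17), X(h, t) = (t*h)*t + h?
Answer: 1645432825/2 ≈ 8.2272e+8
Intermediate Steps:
X(h, t) = h + h*t**2 (X(h, t) = (h*t)*t + h = h*t**2 + h = h + h*t**2)
c = 434
A(V, L) = 2*V/(-17 + L) (A(V, L) = (2*V)/(-17 + L) = 2*V/(-17 + L))
(X(-67, -66) + c)*(A(-4, 33) - 2822) = (-67*(1 + (-66)**2) + 434)*(2*(-4)/(-17 + 33) - 2822) = (-67*(1 + 4356) + 434)*(2*(-4)/16 - 2822) = (-67*4357 + 434)*(2*(-4)*(1/16) - 2822) = (-291919 + 434)*(-1/2 - 2822) = -291485*(-5645/2) = 1645432825/2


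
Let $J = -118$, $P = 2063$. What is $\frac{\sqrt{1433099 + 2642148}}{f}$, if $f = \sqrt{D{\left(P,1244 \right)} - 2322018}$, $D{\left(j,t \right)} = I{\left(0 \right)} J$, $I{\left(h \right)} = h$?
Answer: $- \frac{i \sqrt{1051421876494}}{774006} \approx - 1.3248 i$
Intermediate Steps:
$D{\left(j,t \right)} = 0$ ($D{\left(j,t \right)} = 0 \left(-118\right) = 0$)
$f = 3 i \sqrt{258002}$ ($f = \sqrt{0 - 2322018} = \sqrt{-2322018} = 3 i \sqrt{258002} \approx 1523.8 i$)
$\frac{\sqrt{1433099 + 2642148}}{f} = \frac{\sqrt{1433099 + 2642148}}{3 i \sqrt{258002}} = \sqrt{4075247} \left(- \frac{i \sqrt{258002}}{774006}\right) = - \frac{i \sqrt{1051421876494}}{774006}$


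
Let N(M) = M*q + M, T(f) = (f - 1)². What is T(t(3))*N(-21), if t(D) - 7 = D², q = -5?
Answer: 18900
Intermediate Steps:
t(D) = 7 + D²
T(f) = (-1 + f)²
N(M) = -4*M (N(M) = M*(-5) + M = -5*M + M = -4*M)
T(t(3))*N(-21) = (-1 + (7 + 3²))²*(-4*(-21)) = (-1 + (7 + 9))²*84 = (-1 + 16)²*84 = 15²*84 = 225*84 = 18900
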